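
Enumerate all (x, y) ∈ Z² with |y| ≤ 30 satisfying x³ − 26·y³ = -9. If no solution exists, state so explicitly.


The equation is x³ - 26y³ = -9. For fixed y, x³ = 26·y³ − 9, so a solution requires the RHS to be a perfect cube.
Strategy: iterate y from -30 to 30, compute RHS = 26·y³ − 9, and check whether it is a (positive or negative) perfect cube.
Check small values of y:
  y = 0: RHS = -9 is not a perfect cube.
  y = 1: RHS = 17 is not a perfect cube.
  y = -1: RHS = -35 is not a perfect cube.
  y = 2: RHS = 199 is not a perfect cube.
  y = -2: RHS = -217 is not a perfect cube.
  y = 3: RHS = 693 is not a perfect cube.
  y = -3: RHS = -711 is not a perfect cube.
Continuing the search up to |y| = 30 finds no solutions either.
No (x, y) in the scanned range satisfies the equation.

No integer solutions with |y| ≤ 30.


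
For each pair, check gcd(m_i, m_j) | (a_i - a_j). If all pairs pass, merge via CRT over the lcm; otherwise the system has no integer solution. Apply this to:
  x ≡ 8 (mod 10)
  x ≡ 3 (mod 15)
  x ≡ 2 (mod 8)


Moduli 10, 15, 8 are not pairwise coprime, so CRT works modulo lcm(m_i) when all pairwise compatibility conditions hold.
Pairwise compatibility: gcd(m_i, m_j) must divide a_i - a_j for every pair.
Merge one congruence at a time:
  Start: x ≡ 8 (mod 10).
  Combine with x ≡ 3 (mod 15): gcd(10, 15) = 5; 3 - 8 = -5, which IS divisible by 5, so compatible.
    Write x = 8 + 10·t and substitute into x ≡ 3 (mod 15): 10·t ≡ 3 − 8 = -5 (mod 15).
    Divide the congruence (and modulus) by g = 5: 2·t ≡ -1 (mod 3).
    Reduce coefficients mod 3: 2·t ≡ 2 (mod 3).
    The inverse of 2 mod 3 is 2 (since 2·2 = 4 = 1·3 + 1), so t ≡ 2·2 = 4 ≡ 1 (mod 3).
    Then x = 8 + 10·1 = 18, valid modulo lcm(10, 15) = 30: x ≡ 18 (mod 30).
  Combine with x ≡ 2 (mod 8): gcd(30, 8) = 2; 2 - 18 = -16, which IS divisible by 2, so compatible.
    Write x = 18 + 30·t and substitute into x ≡ 2 (mod 8): 30·t ≡ 2 − 18 = -16 (mod 8).
    Divide the congruence (and modulus) by g = 2: 15·t ≡ -8 (mod 4).
    Reduce coefficients mod 4: 3·t ≡ 0 (mod 4).
    The inverse of 3 mod 4 is 3 (since 3·3 = 9 = 2·4 + 1), so t ≡ 3·0 = 0 ≡ 0 (mod 4).
    Then x = 18 + 30·0 = 18, valid modulo lcm(30, 8) = 120: x ≡ 18 (mod 120).
Verify: 18 mod 10 = 8, 18 mod 15 = 3, 18 mod 8 = 2.

x ≡ 18 (mod 120).


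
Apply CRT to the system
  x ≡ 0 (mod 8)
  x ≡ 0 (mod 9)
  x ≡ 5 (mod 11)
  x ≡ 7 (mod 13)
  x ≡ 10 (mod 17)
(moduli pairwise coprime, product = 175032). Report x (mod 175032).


Product of moduli M = 8 · 9 · 11 · 13 · 17 = 175032.
Merge one congruence at a time:
  Start: x ≡ 0 (mod 8).
  Combine with x ≡ 0 (mod 9); new modulus lcm = 72.
    Write x = 0 + 8·t and substitute into x ≡ 0 (mod 9): 8·t ≡ 0 − 0 = 0 (mod 9).
    The inverse of 8 mod 9 is 8 (since 8·8 = 64 = 7·9 + 1), so t ≡ 8·0 = 0 ≡ 0 (mod 9).
    Then x = 0 + 8·0 = 0, valid modulo lcm(8, 9) = 72: x ≡ 0 (mod 72).
  Combine with x ≡ 5 (mod 11); new modulus lcm = 792.
    Write x = 0 + 72·t and substitute into x ≡ 5 (mod 11): 72·t ≡ 5 − 0 = 5 (mod 11).
    Reduce coefficients mod 11: 6·t ≡ 5 (mod 11).
    The inverse of 6 mod 11 is 2 (since 6·2 = 12 = 1·11 + 1), so t ≡ 2·5 = 10 ≡ 10 (mod 11).
    Then x = 0 + 72·10 = 720, valid modulo lcm(72, 11) = 792: x ≡ 720 (mod 792).
  Combine with x ≡ 7 (mod 13); new modulus lcm = 10296.
    Write x = 720 + 792·t and substitute into x ≡ 7 (mod 13): 792·t ≡ 7 − 720 = -713 (mod 13).
    Reduce coefficients mod 13: 12·t ≡ 2 (mod 13).
    The inverse of 12 mod 13 is 12 (since 12·12 = 144 = 11·13 + 1), so t ≡ 12·2 = 24 ≡ 11 (mod 13).
    Then x = 720 + 792·11 = 9432, valid modulo lcm(792, 13) = 10296: x ≡ 9432 (mod 10296).
  Combine with x ≡ 10 (mod 17); new modulus lcm = 175032.
    Write x = 9432 + 10296·t and substitute into x ≡ 10 (mod 17): 10296·t ≡ 10 − 9432 = -9422 (mod 17).
    Reduce coefficients mod 17: 11·t ≡ 13 (mod 17).
    The inverse of 11 mod 17 is 14 (since 11·14 = 154 = 9·17 + 1), so t ≡ 14·13 = 182 ≡ 12 (mod 17).
    Then x = 9432 + 10296·12 = 132984, valid modulo lcm(10296, 17) = 175032: x ≡ 132984 (mod 175032).
Verify against each original: 132984 mod 8 = 0, 132984 mod 9 = 0, 132984 mod 11 = 5, 132984 mod 13 = 7, 132984 mod 17 = 10.

x ≡ 132984 (mod 175032).


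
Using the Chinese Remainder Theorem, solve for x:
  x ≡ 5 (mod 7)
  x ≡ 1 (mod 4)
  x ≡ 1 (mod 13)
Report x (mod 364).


Moduli 7, 4, 13 are pairwise coprime; by CRT there is a unique solution modulo M = 7 · 4 · 13 = 364.
Solve pairwise, accumulating the modulus:
  Start with x ≡ 5 (mod 7).
  Combine with x ≡ 1 (mod 4): since gcd(7, 4) = 1, we get a unique residue mod 28.
    Write x = 5 + 7·t and substitute into x ≡ 1 (mod 4): 7·t ≡ 1 − 5 = -4 (mod 4).
    Reduce coefficients mod 4: 3·t ≡ 0 (mod 4).
    The inverse of 3 mod 4 is 3 (since 3·3 = 9 = 2·4 + 1), so t ≡ 3·0 = 0 ≡ 0 (mod 4).
    Then x = 5 + 7·0 = 5, valid modulo lcm(7, 4) = 28: x ≡ 5 (mod 28).
  Combine with x ≡ 1 (mod 13): since gcd(28, 13) = 1, we get a unique residue mod 364.
    Write x = 5 + 28·t and substitute into x ≡ 1 (mod 13): 28·t ≡ 1 − 5 = -4 (mod 13).
    Reduce coefficients mod 13: 2·t ≡ 9 (mod 13).
    The inverse of 2 mod 13 is 7 (since 2·7 = 14 = 1·13 + 1), so t ≡ 7·9 = 63 ≡ 11 (mod 13).
    Then x = 5 + 28·11 = 313, valid modulo lcm(28, 13) = 364: x ≡ 313 (mod 364).
Verify: 313 mod 7 = 5 ✓, 313 mod 4 = 1 ✓, 313 mod 13 = 1 ✓.

x ≡ 313 (mod 364).


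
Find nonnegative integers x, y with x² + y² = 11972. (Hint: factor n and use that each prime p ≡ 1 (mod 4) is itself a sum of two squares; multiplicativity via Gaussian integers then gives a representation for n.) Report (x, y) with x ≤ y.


Step 1: Factor n = 11972 = 2^2 · 41 · 73.
Step 2: Check the mod-4 condition on each prime factor: 2 = 2 (special); 41 ≡ 1 (mod 4), exponent 1; 73 ≡ 1 (mod 4), exponent 1.
All primes ≡ 3 (mod 4) appear to even exponent (or don't appear), so by the two-squares theorem n IS expressible as a sum of two squares.
Step 3: Build a representation. Group n = k² · m with k = 2 and m = 41 · 73 = 2993 (a product of primes ≡ 1 (mod 4)); a representation of m scales to one of n via (k·x)² + (k·y)² = k²(x² + y²). Each prime p ≡ 1 (mod 4) is itself a sum of two squares; find a² by testing p − a² for a perfect square:
  41: 41 − 1² = 40, 41 − 2² = 37, 41 − 3² = 32, 41 − 4² = 25 = 5² ⇒ 41 = 4² + 5².
  73: 73 − 1² = 72, 73 − 2² = 69, 73 − 3² = 64 = 8² ⇒ 73 = 3² + 8².
  Combine using the Brahmagupta–Fibonacci identity (a² + b²)(c² + d²) = (ac − bd)² + (ad + bc)² = (ac + bd)² + (ad − bc)²:
  41 · 73 = 2993: from (4² + 5²)(3² + 8²), take (4·3 − 5·8, 4·8 + 5·3) = (12 − 40, 32 + 15) = (-28, 47); dropping signs (only squares matter) gives (28, 47); check 28² + 47² = 784 + 2209 = 2993 ✓.
  Scale by k = 2: (2·28, 2·47) = (56, 94).
Step 4: Order so x ≤ y and verify: 56² + 94² = 3136 + 8836 = 11972 = n. ✓

n = 11972 = 56² + 94² (one valid representation with x ≤ y).


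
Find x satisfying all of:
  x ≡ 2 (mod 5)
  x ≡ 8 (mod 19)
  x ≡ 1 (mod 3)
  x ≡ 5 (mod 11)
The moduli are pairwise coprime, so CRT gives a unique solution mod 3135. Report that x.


Product of moduli M = 5 · 19 · 3 · 11 = 3135.
Merge one congruence at a time:
  Start: x ≡ 2 (mod 5).
  Combine with x ≡ 8 (mod 19); new modulus lcm = 95.
    Write x = 2 + 5·t and substitute into x ≡ 8 (mod 19): 5·t ≡ 8 − 2 = 6 (mod 19).
    The inverse of 5 mod 19 is 4 (since 5·4 = 20 = 1·19 + 1), so t ≡ 4·6 = 24 ≡ 5 (mod 19).
    Then x = 2 + 5·5 = 27, valid modulo lcm(5, 19) = 95: x ≡ 27 (mod 95).
  Combine with x ≡ 1 (mod 3); new modulus lcm = 285.
    Write x = 27 + 95·t and substitute into x ≡ 1 (mod 3): 95·t ≡ 1 − 27 = -26 (mod 3).
    Reduce coefficients mod 3: 2·t ≡ 1 (mod 3).
    The inverse of 2 mod 3 is 2 (since 2·2 = 4 = 1·3 + 1), so t ≡ 2·1 = 2 ≡ 2 (mod 3).
    Then x = 27 + 95·2 = 217, valid modulo lcm(95, 3) = 285: x ≡ 217 (mod 285).
  Combine with x ≡ 5 (mod 11); new modulus lcm = 3135.
    Write x = 217 + 285·t and substitute into x ≡ 5 (mod 11): 285·t ≡ 5 − 217 = -212 (mod 11).
    Reduce coefficients mod 11: 10·t ≡ 8 (mod 11).
    The inverse of 10 mod 11 is 10 (since 10·10 = 100 = 9·11 + 1), so t ≡ 10·8 = 80 ≡ 3 (mod 11).
    Then x = 217 + 285·3 = 1072, valid modulo lcm(285, 11) = 3135: x ≡ 1072 (mod 3135).
Verify against each original: 1072 mod 5 = 2, 1072 mod 19 = 8, 1072 mod 3 = 1, 1072 mod 11 = 5.

x ≡ 1072 (mod 3135).


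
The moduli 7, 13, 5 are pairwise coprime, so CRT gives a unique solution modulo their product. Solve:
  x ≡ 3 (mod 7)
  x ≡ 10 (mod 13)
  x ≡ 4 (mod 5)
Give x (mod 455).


Moduli 7, 13, 5 are pairwise coprime; by CRT there is a unique solution modulo M = 7 · 13 · 5 = 455.
Solve pairwise, accumulating the modulus:
  Start with x ≡ 3 (mod 7).
  Combine with x ≡ 10 (mod 13): since gcd(7, 13) = 1, we get a unique residue mod 91.
    Write x = 3 + 7·t and substitute into x ≡ 10 (mod 13): 7·t ≡ 10 − 3 = 7 (mod 13).
    The inverse of 7 mod 13 is 2 (since 7·2 = 14 = 1·13 + 1), so t ≡ 2·7 = 14 ≡ 1 (mod 13).
    Then x = 3 + 7·1 = 10, valid modulo lcm(7, 13) = 91: x ≡ 10 (mod 91).
  Combine with x ≡ 4 (mod 5): since gcd(91, 5) = 1, we get a unique residue mod 455.
    Write x = 10 + 91·t and substitute into x ≡ 4 (mod 5): 91·t ≡ 4 − 10 = -6 (mod 5).
    Reduce coefficients mod 5: 1·t ≡ 4 (mod 5).
    So t ≡ 4 (mod 5).
    Then x = 10 + 91·4 = 374, valid modulo lcm(91, 5) = 455: x ≡ 374 (mod 455).
Verify: 374 mod 7 = 3 ✓, 374 mod 13 = 10 ✓, 374 mod 5 = 4 ✓.

x ≡ 374 (mod 455).


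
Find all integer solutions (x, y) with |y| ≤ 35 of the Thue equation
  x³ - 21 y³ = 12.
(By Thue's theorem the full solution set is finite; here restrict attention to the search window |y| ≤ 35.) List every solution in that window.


The equation is x³ - 21y³ = 12. For fixed y, x³ = 21·y³ + 12, so a solution requires the RHS to be a perfect cube.
Strategy: iterate y from -35 to 35, compute RHS = 21·y³ + 12, and check whether it is a (positive or negative) perfect cube.
Check small values of y:
  y = 0: RHS = 12 is not a perfect cube.
  y = 1: RHS = 33 is not a perfect cube.
  y = -1: RHS = -9 is not a perfect cube.
  y = 2: RHS = 180 is not a perfect cube.
  y = -2: RHS = -156 is not a perfect cube.
  y = 3: RHS = 579 is not a perfect cube.
  y = -3: RHS = -555 is not a perfect cube.
Continuing the search up to |y| = 35 finds no solutions either.
No (x, y) in the scanned range satisfies the equation.

No integer solutions with |y| ≤ 35.


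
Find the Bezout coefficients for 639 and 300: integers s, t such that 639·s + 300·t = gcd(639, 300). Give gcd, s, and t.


Euclidean algorithm on (639, 300) — divide until remainder is 0:
  639 = 2 · 300 + 39
  300 = 7 · 39 + 27
  39 = 1 · 27 + 12
  27 = 2 · 12 + 3
  12 = 4 · 3 + 0
gcd(639, 300) = 3.
Track Bezout coefficients alongside the remainders: start with r₀ = 639 = a·1 + b·0 (s = 1, t = 0) and r₁ = 300 = a·0 + b·1 (s = 0, t = 1); each new remainder r_{k+1} = r_{k-1} − q_k·r_k inherits s_{k+1} = s_{k-1} − q_k·s_k, t_{k+1} = t_{k-1} − q_k·t_k, so r_k = a·s_k + b·t_k at every step:
  q = 2: r = 39, s = 1 − 2·0 = 1, t = 0 − 2·1 = -2  (check: 639·1 + 300·(-2) = 39)
  q = 7: r = 27, s = 0 − 7·1 = -7, t = 1 − 7·(-2) = 15  (check: 639·(-7) + 300·15 = 27)
  q = 1: r = 12, s = 1 − 1·(-7) = 8, t = -2 − 1·15 = -17  (check: 639·8 + 300·(-17) = 12)
  q = 2: r = 3, s = -7 − 2·8 = -23, t = 15 − 2·(-17) = 49  (check: 639·(-23) + 300·49 = 3)
The row with r = 3 (the gcd) gives the Bezout coefficients s = -23, t = 49.
Result: 639 · (-23) + 300 · (49) = 3.

gcd(639, 300) = 3; s = -23, t = 49 (check: 639·(-23) + 300·49 = 3).


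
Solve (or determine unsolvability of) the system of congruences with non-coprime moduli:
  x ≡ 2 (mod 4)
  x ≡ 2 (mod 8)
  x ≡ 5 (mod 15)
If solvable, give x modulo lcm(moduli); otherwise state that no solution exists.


Moduli 4, 8, 15 are not pairwise coprime, so CRT works modulo lcm(m_i) when all pairwise compatibility conditions hold.
Pairwise compatibility: gcd(m_i, m_j) must divide a_i - a_j for every pair.
Merge one congruence at a time:
  Start: x ≡ 2 (mod 4).
  Combine with x ≡ 2 (mod 8): gcd(4, 8) = 4; 2 - 2 = 0, which IS divisible by 4, so compatible.
    Write x = 2 + 4·t and substitute into x ≡ 2 (mod 8): 4·t ≡ 2 − 2 = 0 (mod 8).
    Divide the congruence (and modulus) by g = 4: 1·t ≡ 0 (mod 2).
    So t ≡ 0 (mod 2).
    Then x = 2 + 4·0 = 2, valid modulo lcm(4, 8) = 8: x ≡ 2 (mod 8).
  Combine with x ≡ 5 (mod 15): gcd(8, 15) = 1; 5 - 2 = 3, which IS divisible by 1, so compatible.
    Write x = 2 + 8·t and substitute into x ≡ 5 (mod 15): 8·t ≡ 5 − 2 = 3 (mod 15).
    The inverse of 8 mod 15 is 2 (since 8·2 = 16 = 1·15 + 1), so t ≡ 2·3 = 6 ≡ 6 (mod 15).
    Then x = 2 + 8·6 = 50, valid modulo lcm(8, 15) = 120: x ≡ 50 (mod 120).
Verify: 50 mod 4 = 2, 50 mod 8 = 2, 50 mod 15 = 5.

x ≡ 50 (mod 120).


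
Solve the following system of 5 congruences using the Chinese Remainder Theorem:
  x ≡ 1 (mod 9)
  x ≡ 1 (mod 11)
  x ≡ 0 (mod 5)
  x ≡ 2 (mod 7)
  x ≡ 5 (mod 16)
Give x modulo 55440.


Product of moduli M = 9 · 11 · 5 · 7 · 16 = 55440.
Merge one congruence at a time:
  Start: x ≡ 1 (mod 9).
  Combine with x ≡ 1 (mod 11); new modulus lcm = 99.
    Write x = 1 + 9·t and substitute into x ≡ 1 (mod 11): 9·t ≡ 1 − 1 = 0 (mod 11).
    The inverse of 9 mod 11 is 5 (since 9·5 = 45 = 4·11 + 1), so t ≡ 5·0 = 0 ≡ 0 (mod 11).
    Then x = 1 + 9·0 = 1, valid modulo lcm(9, 11) = 99: x ≡ 1 (mod 99).
  Combine with x ≡ 0 (mod 5); new modulus lcm = 495.
    Write x = 1 + 99·t and substitute into x ≡ 0 (mod 5): 99·t ≡ 0 − 1 = -1 (mod 5).
    Reduce coefficients mod 5: 4·t ≡ 4 (mod 5).
    The inverse of 4 mod 5 is 4 (since 4·4 = 16 = 3·5 + 1), so t ≡ 4·4 = 16 ≡ 1 (mod 5).
    Then x = 1 + 99·1 = 100, valid modulo lcm(99, 5) = 495: x ≡ 100 (mod 495).
  Combine with x ≡ 2 (mod 7); new modulus lcm = 3465.
    Write x = 100 + 495·t and substitute into x ≡ 2 (mod 7): 495·t ≡ 2 − 100 = -98 (mod 7).
    Reduce coefficients mod 7: 5·t ≡ 0 (mod 7).
    The inverse of 5 mod 7 is 3 (since 5·3 = 15 = 2·7 + 1), so t ≡ 3·0 = 0 ≡ 0 (mod 7).
    Then x = 100 + 495·0 = 100, valid modulo lcm(495, 7) = 3465: x ≡ 100 (mod 3465).
  Combine with x ≡ 5 (mod 16); new modulus lcm = 55440.
    Write x = 100 + 3465·t and substitute into x ≡ 5 (mod 16): 3465·t ≡ 5 − 100 = -95 (mod 16).
    Reduce coefficients mod 16: 9·t ≡ 1 (mod 16).
    The inverse of 9 mod 16 is 9 (since 9·9 = 81 = 5·16 + 1), so t ≡ 9·1 = 9 ≡ 9 (mod 16).
    Then x = 100 + 3465·9 = 31285, valid modulo lcm(3465, 16) = 55440: x ≡ 31285 (mod 55440).
Verify against each original: 31285 mod 9 = 1, 31285 mod 11 = 1, 31285 mod 5 = 0, 31285 mod 7 = 2, 31285 mod 16 = 5.

x ≡ 31285 (mod 55440).


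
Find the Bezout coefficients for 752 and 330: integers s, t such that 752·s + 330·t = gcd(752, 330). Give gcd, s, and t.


Euclidean algorithm on (752, 330) — divide until remainder is 0:
  752 = 2 · 330 + 92
  330 = 3 · 92 + 54
  92 = 1 · 54 + 38
  54 = 1 · 38 + 16
  38 = 2 · 16 + 6
  16 = 2 · 6 + 4
  6 = 1 · 4 + 2
  4 = 2 · 2 + 0
gcd(752, 330) = 2.
Track Bezout coefficients alongside the remainders: start with r₀ = 752 = a·1 + b·0 (s = 1, t = 0) and r₁ = 330 = a·0 + b·1 (s = 0, t = 1); each new remainder r_{k+1} = r_{k-1} − q_k·r_k inherits s_{k+1} = s_{k-1} − q_k·s_k, t_{k+1} = t_{k-1} − q_k·t_k, so r_k = a·s_k + b·t_k at every step:
  q = 2: r = 92, s = 1 − 2·0 = 1, t = 0 − 2·1 = -2  (check: 752·1 + 330·(-2) = 92)
  q = 3: r = 54, s = 0 − 3·1 = -3, t = 1 − 3·(-2) = 7  (check: 752·(-3) + 330·7 = 54)
  q = 1: r = 38, s = 1 − 1·(-3) = 4, t = -2 − 1·7 = -9  (check: 752·4 + 330·(-9) = 38)
  q = 1: r = 16, s = -3 − 1·4 = -7, t = 7 − 1·(-9) = 16  (check: 752·(-7) + 330·16 = 16)
  q = 2: r = 6, s = 4 − 2·(-7) = 18, t = -9 − 2·16 = -41  (check: 752·18 + 330·(-41) = 6)
  q = 2: r = 4, s = -7 − 2·18 = -43, t = 16 − 2·(-41) = 98  (check: 752·(-43) + 330·98 = 4)
  q = 1: r = 2, s = 18 − 1·(-43) = 61, t = -41 − 1·98 = -139  (check: 752·61 + 330·(-139) = 2)
The row with r = 2 (the gcd) gives the Bezout coefficients s = 61, t = -139.
Result: 752 · (61) + 330 · (-139) = 2.

gcd(752, 330) = 2; s = 61, t = -139 (check: 752·61 + 330·(-139) = 2).


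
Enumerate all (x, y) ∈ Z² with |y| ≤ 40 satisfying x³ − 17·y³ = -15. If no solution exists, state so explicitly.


The equation is x³ - 17y³ = -15. For fixed y, x³ = 17·y³ − 15, so a solution requires the RHS to be a perfect cube.
Strategy: iterate y from -40 to 40, compute RHS = 17·y³ − 15, and check whether it is a (positive or negative) perfect cube.
Check small values of y:
  y = 0: RHS = -15 is not a perfect cube.
  y = 1: RHS = 2 is not a perfect cube.
  y = -1: RHS = -32 is not a perfect cube.
  y = 2: RHS = 121 is not a perfect cube.
  y = -2: RHS = -151 is not a perfect cube.
  y = 3: RHS = 444 is not a perfect cube.
  y = -3: RHS = -474 is not a perfect cube.
Continuing the search up to |y| = 40 finds no solutions either.
No (x, y) in the scanned range satisfies the equation.

No integer solutions with |y| ≤ 40.


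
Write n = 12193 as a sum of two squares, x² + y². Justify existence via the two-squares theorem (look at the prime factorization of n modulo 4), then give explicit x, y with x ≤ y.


Step 1: Factor n = 12193 = 89 · 137.
Step 2: Check the mod-4 condition on each prime factor: 89 ≡ 1 (mod 4), exponent 1; 137 ≡ 1 (mod 4), exponent 1.
All primes ≡ 3 (mod 4) appear to even exponent (or don't appear), so by the two-squares theorem n IS expressible as a sum of two squares.
Step 3: Build a representation. Here n = 89 · 137 is a product of primes ≡ 1 (mod 4). Each prime p ≡ 1 (mod 4) is itself a sum of two squares; find a² by testing p − a² for a perfect square:
  89: 89 − 1² = 88, 89 − 2² = 85, 89 − 3² = 80, 89 − 4² = 73, 89 − 5² = 64 = 8² ⇒ 89 = 5² + 8².
  137: 137 − 1² = 136, 137 − 2² = 133, 137 − 3² = 128, 137 − 4² = 121 = 11² ⇒ 137 = 4² + 11².
  Combine using the Brahmagupta–Fibonacci identity (a² + b²)(c² + d²) = (ac − bd)² + (ad + bc)² = (ac + bd)² + (ad − bc)²:
  89 · 137 = 12193: from (5² + 8²)(4² + 11²), take (5·4 − 8·11, 5·11 + 8·4) = (20 − 88, 55 + 32) = (-68, 87); dropping signs (only squares matter) gives (68, 87); check 68² + 87² = 4624 + 7569 = 12193 ✓.
Step 4: Order so x ≤ y and verify: 68² + 87² = 4624 + 7569 = 12193 = n. ✓

n = 12193 = 68² + 87² (one valid representation with x ≤ y).


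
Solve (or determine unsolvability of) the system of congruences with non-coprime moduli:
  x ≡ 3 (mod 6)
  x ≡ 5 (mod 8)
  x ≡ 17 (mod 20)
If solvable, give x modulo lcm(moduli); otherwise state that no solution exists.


Moduli 6, 8, 20 are not pairwise coprime, so CRT works modulo lcm(m_i) when all pairwise compatibility conditions hold.
Pairwise compatibility: gcd(m_i, m_j) must divide a_i - a_j for every pair.
Merge one congruence at a time:
  Start: x ≡ 3 (mod 6).
  Combine with x ≡ 5 (mod 8): gcd(6, 8) = 2; 5 - 3 = 2, which IS divisible by 2, so compatible.
    Write x = 3 + 6·t and substitute into x ≡ 5 (mod 8): 6·t ≡ 5 − 3 = 2 (mod 8).
    Divide the congruence (and modulus) by g = 2: 3·t ≡ 1 (mod 4).
    The inverse of 3 mod 4 is 3 (since 3·3 = 9 = 2·4 + 1), so t ≡ 3·1 = 3 ≡ 3 (mod 4).
    Then x = 3 + 6·3 = 21, valid modulo lcm(6, 8) = 24: x ≡ 21 (mod 24).
  Combine with x ≡ 17 (mod 20): gcd(24, 20) = 4; 17 - 21 = -4, which IS divisible by 4, so compatible.
    Write x = 21 + 24·t and substitute into x ≡ 17 (mod 20): 24·t ≡ 17 − 21 = -4 (mod 20).
    Divide the congruence (and modulus) by g = 4: 6·t ≡ -1 (mod 5).
    Reduce coefficients mod 5: 1·t ≡ 4 (mod 5).
    So t ≡ 4 (mod 5).
    Then x = 21 + 24·4 = 117, valid modulo lcm(24, 20) = 120: x ≡ 117 (mod 120).
Verify: 117 mod 6 = 3, 117 mod 8 = 5, 117 mod 20 = 17.

x ≡ 117 (mod 120).


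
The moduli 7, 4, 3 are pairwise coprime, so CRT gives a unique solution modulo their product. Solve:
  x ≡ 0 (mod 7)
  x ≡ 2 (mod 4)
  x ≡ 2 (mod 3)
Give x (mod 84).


Moduli 7, 4, 3 are pairwise coprime; by CRT there is a unique solution modulo M = 7 · 4 · 3 = 84.
Solve pairwise, accumulating the modulus:
  Start with x ≡ 0 (mod 7).
  Combine with x ≡ 2 (mod 4): since gcd(7, 4) = 1, we get a unique residue mod 28.
    Write x = 0 + 7·t and substitute into x ≡ 2 (mod 4): 7·t ≡ 2 − 0 = 2 (mod 4).
    Reduce coefficients mod 4: 3·t ≡ 2 (mod 4).
    The inverse of 3 mod 4 is 3 (since 3·3 = 9 = 2·4 + 1), so t ≡ 3·2 = 6 ≡ 2 (mod 4).
    Then x = 0 + 7·2 = 14, valid modulo lcm(7, 4) = 28: x ≡ 14 (mod 28).
  Combine with x ≡ 2 (mod 3): since gcd(28, 3) = 1, we get a unique residue mod 84.
    Write x = 14 + 28·t and substitute into x ≡ 2 (mod 3): 28·t ≡ 2 − 14 = -12 (mod 3).
    Reduce coefficients mod 3: 1·t ≡ 0 (mod 3).
    So t ≡ 0 (mod 3).
    Then x = 14 + 28·0 = 14, valid modulo lcm(28, 3) = 84: x ≡ 14 (mod 84).
Verify: 14 mod 7 = 0 ✓, 14 mod 4 = 2 ✓, 14 mod 3 = 2 ✓.

x ≡ 14 (mod 84).


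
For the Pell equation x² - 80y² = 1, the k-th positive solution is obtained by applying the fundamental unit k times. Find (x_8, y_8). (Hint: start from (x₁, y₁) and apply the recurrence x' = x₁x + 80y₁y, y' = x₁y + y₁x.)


Step 1: Find the fundamental solution (x₁, y₁) of x² - 80y² = 1.
  Expand √80 as a continued fraction. a₀ = ⌊√80⌋ = 8; iterate m_{k+1} = d_k·a_k − m_k, d_{k+1} = (80 − m_{k+1}²)/d_k, a_{k+1} = ⌊(a₀ + m_{k+1})/d_{k+1}⌋ (starting m₀ = 0, d₀ = 1), with convergents p_k = a_k·p_{k-1} + p_{k-2}, q_k = a_k·q_{k-1} + q_{k-2} (p₋₁ = 1, q₋₁ = 0):
  k = 0: a₀ = 8; p₀/q₀ = 8/1; p₀² − 80·q₀² = 64 − 80 = -16.
  k = 1: m = 8, d = 16, a = ⌊(8 + 8)/16⌋ = 1; p/q = (1·8 + 1)/(1·1 + 0) = 9/1; p² − 80·q² = 81 − 80 = 1.
  The first convergent with p² − 80·q² = 1 gives the fundamental solution (x₁, y₁) = (9, 1).
Step 2: Apply the recurrence (x_{n+1}, y_{n+1}) = (x₁x_n + 80y₁y_n, x₁y_n + y₁x_n) repeatedly.
  From (x_1, y_1) = (9, 1): x_2 = 9·9 + 80·1·1 = 161; y_2 = 9·1 + 1·9 = 18.
  From (x_2, y_2) = (161, 18): x_3 = 9·161 + 80·1·18 = 2889; y_3 = 9·18 + 1·161 = 323.
  From (x_3, y_3) = (2889, 323): x_4 = 9·2889 + 80·1·323 = 51841; y_4 = 9·323 + 1·2889 = 5796.
  From (x_4, y_4) = (51841, 5796): x_5 = 9·51841 + 80·1·5796 = 930249; y_5 = 9·5796 + 1·51841 = 104005.
  From (x_5, y_5) = (930249, 104005): x_6 = 9·930249 + 80·1·104005 = 16692641; y_6 = 9·104005 + 1·930249 = 1866294.
  From (x_6, y_6) = (16692641, 1866294): x_7 = 9·16692641 + 80·1·1866294 = 299537289; y_7 = 9·1866294 + 1·16692641 = 33489287.
  From (x_7, y_7) = (299537289, 33489287): x_8 = 9·299537289 + 80·1·33489287 = 5374978561; y_8 = 9·33489287 + 1·299537289 = 600940872.
Step 3: Verify x_8² - 80·y_8² = 28890394531209630721 - 28890394531209630720 = 1 (should be 1). ✓

(x_1, y_1) = (9, 1); (x_8, y_8) = (5374978561, 600940872).


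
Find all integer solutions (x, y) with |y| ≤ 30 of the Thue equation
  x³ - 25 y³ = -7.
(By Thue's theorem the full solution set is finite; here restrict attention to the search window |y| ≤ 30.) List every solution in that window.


The equation is x³ - 25y³ = -7. For fixed y, x³ = 25·y³ − 7, so a solution requires the RHS to be a perfect cube.
Strategy: iterate y from -30 to 30, compute RHS = 25·y³ − 7, and check whether it is a (positive or negative) perfect cube.
Check small values of y:
  y = 0: RHS = -7 is not a perfect cube.
  y = 1: RHS = 18 is not a perfect cube.
  y = -1: RHS = -32 is not a perfect cube.
  y = 2: RHS = 193 is not a perfect cube.
  y = -2: RHS = -207 is not a perfect cube.
  y = 3: RHS = 668 is not a perfect cube.
  y = -3: RHS = -682 is not a perfect cube.
Continuing the search up to |y| = 30 finds no solutions either.
No (x, y) in the scanned range satisfies the equation.

No integer solutions with |y| ≤ 30.


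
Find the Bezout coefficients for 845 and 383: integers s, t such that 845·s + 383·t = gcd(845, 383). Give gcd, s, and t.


Euclidean algorithm on (845, 383) — divide until remainder is 0:
  845 = 2 · 383 + 79
  383 = 4 · 79 + 67
  79 = 1 · 67 + 12
  67 = 5 · 12 + 7
  12 = 1 · 7 + 5
  7 = 1 · 5 + 2
  5 = 2 · 2 + 1
  2 = 2 · 1 + 0
gcd(845, 383) = 1.
Track Bezout coefficients alongside the remainders: start with r₀ = 845 = a·1 + b·0 (s = 1, t = 0) and r₁ = 383 = a·0 + b·1 (s = 0, t = 1); each new remainder r_{k+1} = r_{k-1} − q_k·r_k inherits s_{k+1} = s_{k-1} − q_k·s_k, t_{k+1} = t_{k-1} − q_k·t_k, so r_k = a·s_k + b·t_k at every step:
  q = 2: r = 79, s = 1 − 2·0 = 1, t = 0 − 2·1 = -2  (check: 845·1 + 383·(-2) = 79)
  q = 4: r = 67, s = 0 − 4·1 = -4, t = 1 − 4·(-2) = 9  (check: 845·(-4) + 383·9 = 67)
  q = 1: r = 12, s = 1 − 1·(-4) = 5, t = -2 − 1·9 = -11  (check: 845·5 + 383·(-11) = 12)
  q = 5: r = 7, s = -4 − 5·5 = -29, t = 9 − 5·(-11) = 64  (check: 845·(-29) + 383·64 = 7)
  q = 1: r = 5, s = 5 − 1·(-29) = 34, t = -11 − 1·64 = -75  (check: 845·34 + 383·(-75) = 5)
  q = 1: r = 2, s = -29 − 1·34 = -63, t = 64 − 1·(-75) = 139  (check: 845·(-63) + 383·139 = 2)
  q = 2: r = 1, s = 34 − 2·(-63) = 160, t = -75 − 2·139 = -353  (check: 845·160 + 383·(-353) = 1)
The row with r = 1 (the gcd) gives the Bezout coefficients s = 160, t = -353.
Result: 845 · (160) + 383 · (-353) = 1.

gcd(845, 383) = 1; s = 160, t = -353 (check: 845·160 + 383·(-353) = 1).


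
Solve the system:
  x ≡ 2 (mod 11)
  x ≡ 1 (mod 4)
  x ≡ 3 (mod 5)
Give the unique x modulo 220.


Moduli 11, 4, 5 are pairwise coprime; by CRT there is a unique solution modulo M = 11 · 4 · 5 = 220.
Solve pairwise, accumulating the modulus:
  Start with x ≡ 2 (mod 11).
  Combine with x ≡ 1 (mod 4): since gcd(11, 4) = 1, we get a unique residue mod 44.
    Write x = 2 + 11·t and substitute into x ≡ 1 (mod 4): 11·t ≡ 1 − 2 = -1 (mod 4).
    Reduce coefficients mod 4: 3·t ≡ 3 (mod 4).
    The inverse of 3 mod 4 is 3 (since 3·3 = 9 = 2·4 + 1), so t ≡ 3·3 = 9 ≡ 1 (mod 4).
    Then x = 2 + 11·1 = 13, valid modulo lcm(11, 4) = 44: x ≡ 13 (mod 44).
  Combine with x ≡ 3 (mod 5): since gcd(44, 5) = 1, we get a unique residue mod 220.
    Write x = 13 + 44·t and substitute into x ≡ 3 (mod 5): 44·t ≡ 3 − 13 = -10 (mod 5).
    Reduce coefficients mod 5: 4·t ≡ 0 (mod 5).
    The inverse of 4 mod 5 is 4 (since 4·4 = 16 = 3·5 + 1), so t ≡ 4·0 = 0 ≡ 0 (mod 5).
    Then x = 13 + 44·0 = 13, valid modulo lcm(44, 5) = 220: x ≡ 13 (mod 220).
Verify: 13 mod 11 = 2 ✓, 13 mod 4 = 1 ✓, 13 mod 5 = 3 ✓.

x ≡ 13 (mod 220).


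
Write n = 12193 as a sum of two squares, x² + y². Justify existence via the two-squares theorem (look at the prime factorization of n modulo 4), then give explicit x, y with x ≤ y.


Step 1: Factor n = 12193 = 89 · 137.
Step 2: Check the mod-4 condition on each prime factor: 89 ≡ 1 (mod 4), exponent 1; 137 ≡ 1 (mod 4), exponent 1.
All primes ≡ 3 (mod 4) appear to even exponent (or don't appear), so by the two-squares theorem n IS expressible as a sum of two squares.
Step 3: Build a representation. Here n = 89 · 137 is a product of primes ≡ 1 (mod 4). Each prime p ≡ 1 (mod 4) is itself a sum of two squares; find a² by testing p − a² for a perfect square:
  89: 89 − 1² = 88, 89 − 2² = 85, 89 − 3² = 80, 89 − 4² = 73, 89 − 5² = 64 = 8² ⇒ 89 = 5² + 8².
  137: 137 − 1² = 136, 137 − 2² = 133, 137 − 3² = 128, 137 − 4² = 121 = 11² ⇒ 137 = 4² + 11².
  Combine using the Brahmagupta–Fibonacci identity (a² + b²)(c² + d²) = (ac − bd)² + (ad + bc)² = (ac + bd)² + (ad − bc)²:
  89 · 137 = 12193: from (5² + 8²)(4² + 11²), take (5·4 − 8·11, 5·11 + 8·4) = (20 − 88, 55 + 32) = (-68, 87); dropping signs (only squares matter) gives (68, 87); check 68² + 87² = 4624 + 7569 = 12193 ✓.
Step 4: Order so x ≤ y and verify: 68² + 87² = 4624 + 7569 = 12193 = n. ✓

n = 12193 = 68² + 87² (one valid representation with x ≤ y).


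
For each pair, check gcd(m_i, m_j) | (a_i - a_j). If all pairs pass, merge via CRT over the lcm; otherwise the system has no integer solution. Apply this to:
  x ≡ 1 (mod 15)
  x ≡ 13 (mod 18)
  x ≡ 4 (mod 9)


Moduli 15, 18, 9 are not pairwise coprime, so CRT works modulo lcm(m_i) when all pairwise compatibility conditions hold.
Pairwise compatibility: gcd(m_i, m_j) must divide a_i - a_j for every pair.
Merge one congruence at a time:
  Start: x ≡ 1 (mod 15).
  Combine with x ≡ 13 (mod 18): gcd(15, 18) = 3; 13 - 1 = 12, which IS divisible by 3, so compatible.
    Write x = 1 + 15·t and substitute into x ≡ 13 (mod 18): 15·t ≡ 13 − 1 = 12 (mod 18).
    Divide the congruence (and modulus) by g = 3: 5·t ≡ 4 (mod 6).
    The inverse of 5 mod 6 is 5 (since 5·5 = 25 = 4·6 + 1), so t ≡ 5·4 = 20 ≡ 2 (mod 6).
    Then x = 1 + 15·2 = 31, valid modulo lcm(15, 18) = 90: x ≡ 31 (mod 90).
  Combine with x ≡ 4 (mod 9): gcd(90, 9) = 9; 4 - 31 = -27, which IS divisible by 9, so compatible.
    Write x = 31 + 90·t and substitute into x ≡ 4 (mod 9): 90·t ≡ 4 − 31 = -27 (mod 9).
    Divide the congruence (and modulus) by g = 9: 10·t ≡ -3 (mod 1).
    Modulo 1 every t works; take t = 0.
    Then x = 31 + 90·0 = 31, valid modulo lcm(90, 9) = 90: x ≡ 31 (mod 90).
Verify: 31 mod 15 = 1, 31 mod 18 = 13, 31 mod 9 = 4.

x ≡ 31 (mod 90).


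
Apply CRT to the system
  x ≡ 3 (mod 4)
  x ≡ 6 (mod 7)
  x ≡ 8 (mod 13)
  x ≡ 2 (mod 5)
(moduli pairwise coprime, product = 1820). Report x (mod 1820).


Product of moduli M = 4 · 7 · 13 · 5 = 1820.
Merge one congruence at a time:
  Start: x ≡ 3 (mod 4).
  Combine with x ≡ 6 (mod 7); new modulus lcm = 28.
    Write x = 3 + 4·t and substitute into x ≡ 6 (mod 7): 4·t ≡ 6 − 3 = 3 (mod 7).
    The inverse of 4 mod 7 is 2 (since 4·2 = 8 = 1·7 + 1), so t ≡ 2·3 = 6 ≡ 6 (mod 7).
    Then x = 3 + 4·6 = 27, valid modulo lcm(4, 7) = 28: x ≡ 27 (mod 28).
  Combine with x ≡ 8 (mod 13); new modulus lcm = 364.
    Write x = 27 + 28·t and substitute into x ≡ 8 (mod 13): 28·t ≡ 8 − 27 = -19 (mod 13).
    Reduce coefficients mod 13: 2·t ≡ 7 (mod 13).
    The inverse of 2 mod 13 is 7 (since 2·7 = 14 = 1·13 + 1), so t ≡ 7·7 = 49 ≡ 10 (mod 13).
    Then x = 27 + 28·10 = 307, valid modulo lcm(28, 13) = 364: x ≡ 307 (mod 364).
  Combine with x ≡ 2 (mod 5); new modulus lcm = 1820.
    Write x = 307 + 364·t and substitute into x ≡ 2 (mod 5): 364·t ≡ 2 − 307 = -305 (mod 5).
    Reduce coefficients mod 5: 4·t ≡ 0 (mod 5).
    The inverse of 4 mod 5 is 4 (since 4·4 = 16 = 3·5 + 1), so t ≡ 4·0 = 0 ≡ 0 (mod 5).
    Then x = 307 + 364·0 = 307, valid modulo lcm(364, 5) = 1820: x ≡ 307 (mod 1820).
Verify against each original: 307 mod 4 = 3, 307 mod 7 = 6, 307 mod 13 = 8, 307 mod 5 = 2.

x ≡ 307 (mod 1820).


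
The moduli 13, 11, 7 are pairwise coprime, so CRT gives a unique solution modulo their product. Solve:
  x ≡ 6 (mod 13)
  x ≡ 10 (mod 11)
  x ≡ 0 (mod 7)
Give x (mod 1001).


Moduli 13, 11, 7 are pairwise coprime; by CRT there is a unique solution modulo M = 13 · 11 · 7 = 1001.
Solve pairwise, accumulating the modulus:
  Start with x ≡ 6 (mod 13).
  Combine with x ≡ 10 (mod 11): since gcd(13, 11) = 1, we get a unique residue mod 143.
    Write x = 6 + 13·t and substitute into x ≡ 10 (mod 11): 13·t ≡ 10 − 6 = 4 (mod 11).
    Reduce coefficients mod 11: 2·t ≡ 4 (mod 11).
    The inverse of 2 mod 11 is 6 (since 2·6 = 12 = 1·11 + 1), so t ≡ 6·4 = 24 ≡ 2 (mod 11).
    Then x = 6 + 13·2 = 32, valid modulo lcm(13, 11) = 143: x ≡ 32 (mod 143).
  Combine with x ≡ 0 (mod 7): since gcd(143, 7) = 1, we get a unique residue mod 1001.
    Write x = 32 + 143·t and substitute into x ≡ 0 (mod 7): 143·t ≡ 0 − 32 = -32 (mod 7).
    Reduce coefficients mod 7: 3·t ≡ 3 (mod 7).
    The inverse of 3 mod 7 is 5 (since 3·5 = 15 = 2·7 + 1), so t ≡ 5·3 = 15 ≡ 1 (mod 7).
    Then x = 32 + 143·1 = 175, valid modulo lcm(143, 7) = 1001: x ≡ 175 (mod 1001).
Verify: 175 mod 13 = 6 ✓, 175 mod 11 = 10 ✓, 175 mod 7 = 0 ✓.

x ≡ 175 (mod 1001).


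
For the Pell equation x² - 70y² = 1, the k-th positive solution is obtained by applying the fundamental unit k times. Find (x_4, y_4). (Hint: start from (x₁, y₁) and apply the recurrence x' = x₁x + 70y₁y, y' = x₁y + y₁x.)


Step 1: Find the fundamental solution (x₁, y₁) of x² - 70y² = 1.
  Expand √70 as a continued fraction. a₀ = ⌊√70⌋ = 8; iterate m_{k+1} = d_k·a_k − m_k, d_{k+1} = (70 − m_{k+1}²)/d_k, a_{k+1} = ⌊(a₀ + m_{k+1})/d_{k+1}⌋ (starting m₀ = 0, d₀ = 1), with convergents p_k = a_k·p_{k-1} + p_{k-2}, q_k = a_k·q_{k-1} + q_{k-2} (p₋₁ = 1, q₋₁ = 0):
  k = 0: a₀ = 8; p₀/q₀ = 8/1; p₀² − 70·q₀² = 64 − 70 = -6.
  k = 1: m = 8, d = 6, a = ⌊(8 + 8)/6⌋ = 2; p/q = (2·8 + 1)/(2·1 + 0) = 17/2; p² − 70·q² = 289 − 280 = 9.
  k = 2: m = 4, d = 9, a = ⌊(8 + 4)/9⌋ = 1; p/q = (1·17 + 8)/(1·2 + 1) = 25/3; p² − 70·q² = 625 − 630 = -5.
  k = 3: m = 5, d = 5, a = ⌊(8 + 5)/5⌋ = 2; p/q = (2·25 + 17)/(2·3 + 2) = 67/8; p² − 70·q² = 4489 − 4480 = 9.
  k = 4: m = 5, d = 9, a = ⌊(8 + 5)/9⌋ = 1; p/q = (1·67 + 25)/(1·8 + 3) = 92/11; p² − 70·q² = 8464 − 8470 = -6.
  k = 5: m = 4, d = 6, a = ⌊(8 + 4)/6⌋ = 2; p/q = (2·92 + 67)/(2·11 + 8) = 251/30; p² − 70·q² = 63001 − 63000 = 1.
  The first convergent with p² − 70·q² = 1 gives the fundamental solution (x₁, y₁) = (251, 30).
Step 2: Apply the recurrence (x_{n+1}, y_{n+1}) = (x₁x_n + 70y₁y_n, x₁y_n + y₁x_n) repeatedly.
  From (x_1, y_1) = (251, 30): x_2 = 251·251 + 70·30·30 = 126001; y_2 = 251·30 + 30·251 = 15060.
  From (x_2, y_2) = (126001, 15060): x_3 = 251·126001 + 70·30·15060 = 63252251; y_3 = 251·15060 + 30·126001 = 7560090.
  From (x_3, y_3) = (63252251, 7560090): x_4 = 251·63252251 + 70·30·7560090 = 31752504001; y_4 = 251·7560090 + 30·63252251 = 3795150120.
Step 3: Verify x_4² - 70·y_4² = 1008221510333521008001 - 1008221510333521008000 = 1 (should be 1). ✓

(x_1, y_1) = (251, 30); (x_4, y_4) = (31752504001, 3795150120).


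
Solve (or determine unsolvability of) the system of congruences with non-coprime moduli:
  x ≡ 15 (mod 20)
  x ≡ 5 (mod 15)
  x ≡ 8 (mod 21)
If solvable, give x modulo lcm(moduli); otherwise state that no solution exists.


Moduli 20, 15, 21 are not pairwise coprime, so CRT works modulo lcm(m_i) when all pairwise compatibility conditions hold.
Pairwise compatibility: gcd(m_i, m_j) must divide a_i - a_j for every pair.
Merge one congruence at a time:
  Start: x ≡ 15 (mod 20).
  Combine with x ≡ 5 (mod 15): gcd(20, 15) = 5; 5 - 15 = -10, which IS divisible by 5, so compatible.
    Write x = 15 + 20·t and substitute into x ≡ 5 (mod 15): 20·t ≡ 5 − 15 = -10 (mod 15).
    Divide the congruence (and modulus) by g = 5: 4·t ≡ -2 (mod 3).
    Reduce coefficients mod 3: 1·t ≡ 1 (mod 3).
    So t ≡ 1 (mod 3).
    Then x = 15 + 20·1 = 35, valid modulo lcm(20, 15) = 60: x ≡ 35 (mod 60).
  Combine with x ≡ 8 (mod 21): gcd(60, 21) = 3; 8 - 35 = -27, which IS divisible by 3, so compatible.
    Write x = 35 + 60·t and substitute into x ≡ 8 (mod 21): 60·t ≡ 8 − 35 = -27 (mod 21).
    Divide the congruence (and modulus) by g = 3: 20·t ≡ -9 (mod 7).
    Reduce coefficients mod 7: 6·t ≡ 5 (mod 7).
    The inverse of 6 mod 7 is 6 (since 6·6 = 36 = 5·7 + 1), so t ≡ 6·5 = 30 ≡ 2 (mod 7).
    Then x = 35 + 60·2 = 155, valid modulo lcm(60, 21) = 420: x ≡ 155 (mod 420).
Verify: 155 mod 20 = 15, 155 mod 15 = 5, 155 mod 21 = 8.

x ≡ 155 (mod 420).


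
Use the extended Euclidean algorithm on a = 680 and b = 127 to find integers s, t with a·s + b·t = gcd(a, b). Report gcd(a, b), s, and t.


Euclidean algorithm on (680, 127) — divide until remainder is 0:
  680 = 5 · 127 + 45
  127 = 2 · 45 + 37
  45 = 1 · 37 + 8
  37 = 4 · 8 + 5
  8 = 1 · 5 + 3
  5 = 1 · 3 + 2
  3 = 1 · 2 + 1
  2 = 2 · 1 + 0
gcd(680, 127) = 1.
Track Bezout coefficients alongside the remainders: start with r₀ = 680 = a·1 + b·0 (s = 1, t = 0) and r₁ = 127 = a·0 + b·1 (s = 0, t = 1); each new remainder r_{k+1} = r_{k-1} − q_k·r_k inherits s_{k+1} = s_{k-1} − q_k·s_k, t_{k+1} = t_{k-1} − q_k·t_k, so r_k = a·s_k + b·t_k at every step:
  q = 5: r = 45, s = 1 − 5·0 = 1, t = 0 − 5·1 = -5  (check: 680·1 + 127·(-5) = 45)
  q = 2: r = 37, s = 0 − 2·1 = -2, t = 1 − 2·(-5) = 11  (check: 680·(-2) + 127·11 = 37)
  q = 1: r = 8, s = 1 − 1·(-2) = 3, t = -5 − 1·11 = -16  (check: 680·3 + 127·(-16) = 8)
  q = 4: r = 5, s = -2 − 4·3 = -14, t = 11 − 4·(-16) = 75  (check: 680·(-14) + 127·75 = 5)
  q = 1: r = 3, s = 3 − 1·(-14) = 17, t = -16 − 1·75 = -91  (check: 680·17 + 127·(-91) = 3)
  q = 1: r = 2, s = -14 − 1·17 = -31, t = 75 − 1·(-91) = 166  (check: 680·(-31) + 127·166 = 2)
  q = 1: r = 1, s = 17 − 1·(-31) = 48, t = -91 − 1·166 = -257  (check: 680·48 + 127·(-257) = 1)
The row with r = 1 (the gcd) gives the Bezout coefficients s = 48, t = -257.
Result: 680 · (48) + 127 · (-257) = 1.

gcd(680, 127) = 1; s = 48, t = -257 (check: 680·48 + 127·(-257) = 1).


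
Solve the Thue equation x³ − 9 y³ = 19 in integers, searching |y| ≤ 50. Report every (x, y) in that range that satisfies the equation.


The equation is x³ - 9y³ = 19. For fixed y, x³ = 9·y³ + 19, so a solution requires the RHS to be a perfect cube.
Strategy: iterate y from -50 to 50, compute RHS = 9·y³ + 19, and check whether it is a (positive or negative) perfect cube.
Check small values of y:
  y = 0: RHS = 19 is not a perfect cube.
  y = 1: RHS = 28 is not a perfect cube.
  y = -1: RHS = 10 is not a perfect cube.
  y = 2: RHS = 91 is not a perfect cube.
  y = -2: RHS = -53 is not a perfect cube.
  y = 3: RHS = 262 is not a perfect cube.
  y = -3: RHS = -224 is not a perfect cube.
Continuing the search up to |y| = 50 finds no solutions either.
No (x, y) in the scanned range satisfies the equation.

No integer solutions with |y| ≤ 50.


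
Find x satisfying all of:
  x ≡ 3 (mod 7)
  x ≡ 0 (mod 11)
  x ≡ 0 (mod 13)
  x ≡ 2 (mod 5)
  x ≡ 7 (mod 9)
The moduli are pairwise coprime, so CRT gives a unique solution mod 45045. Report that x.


Product of moduli M = 7 · 11 · 13 · 5 · 9 = 45045.
Merge one congruence at a time:
  Start: x ≡ 3 (mod 7).
  Combine with x ≡ 0 (mod 11); new modulus lcm = 77.
    Write x = 3 + 7·t and substitute into x ≡ 0 (mod 11): 7·t ≡ 0 − 3 = -3 (mod 11).
    Reduce coefficients mod 11: 7·t ≡ 8 (mod 11).
    The inverse of 7 mod 11 is 8 (since 7·8 = 56 = 5·11 + 1), so t ≡ 8·8 = 64 ≡ 9 (mod 11).
    Then x = 3 + 7·9 = 66, valid modulo lcm(7, 11) = 77: x ≡ 66 (mod 77).
  Combine with x ≡ 0 (mod 13); new modulus lcm = 1001.
    Write x = 66 + 77·t and substitute into x ≡ 0 (mod 13): 77·t ≡ 0 − 66 = -66 (mod 13).
    Reduce coefficients mod 13: 12·t ≡ 12 (mod 13).
    The inverse of 12 mod 13 is 12 (since 12·12 = 144 = 11·13 + 1), so t ≡ 12·12 = 144 ≡ 1 (mod 13).
    Then x = 66 + 77·1 = 143, valid modulo lcm(77, 13) = 1001: x ≡ 143 (mod 1001).
  Combine with x ≡ 2 (mod 5); new modulus lcm = 5005.
    Write x = 143 + 1001·t and substitute into x ≡ 2 (mod 5): 1001·t ≡ 2 − 143 = -141 (mod 5).
    Reduce coefficients mod 5: 1·t ≡ 4 (mod 5).
    So t ≡ 4 (mod 5).
    Then x = 143 + 1001·4 = 4147, valid modulo lcm(1001, 5) = 5005: x ≡ 4147 (mod 5005).
  Combine with x ≡ 7 (mod 9); new modulus lcm = 45045.
    Write x = 4147 + 5005·t and substitute into x ≡ 7 (mod 9): 5005·t ≡ 7 − 4147 = -4140 (mod 9).
    Reduce coefficients mod 9: 1·t ≡ 0 (mod 9).
    So t ≡ 0 (mod 9).
    Then x = 4147 + 5005·0 = 4147, valid modulo lcm(5005, 9) = 45045: x ≡ 4147 (mod 45045).
Verify against each original: 4147 mod 7 = 3, 4147 mod 11 = 0, 4147 mod 13 = 0, 4147 mod 5 = 2, 4147 mod 9 = 7.

x ≡ 4147 (mod 45045).
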